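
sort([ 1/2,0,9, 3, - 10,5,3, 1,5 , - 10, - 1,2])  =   [ - 10, - 10, - 1, 0,1/2,1,2,3, 3,5 , 5, 9 ] 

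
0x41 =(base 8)101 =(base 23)2J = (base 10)65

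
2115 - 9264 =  - 7149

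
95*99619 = 9463805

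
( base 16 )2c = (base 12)38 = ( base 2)101100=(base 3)1122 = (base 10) 44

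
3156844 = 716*4409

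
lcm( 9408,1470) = 47040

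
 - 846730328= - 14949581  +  -831780747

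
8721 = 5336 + 3385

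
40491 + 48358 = 88849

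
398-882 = -484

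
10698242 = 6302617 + 4395625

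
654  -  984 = - 330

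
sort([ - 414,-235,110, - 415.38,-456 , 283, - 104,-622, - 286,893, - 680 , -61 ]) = [ - 680 , - 622, - 456, - 415.38, - 414, - 286, - 235,-104, - 61,110,283, 893]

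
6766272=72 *93976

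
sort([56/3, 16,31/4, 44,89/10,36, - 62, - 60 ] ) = [ - 62, - 60, 31/4,89/10,16, 56/3,36, 44]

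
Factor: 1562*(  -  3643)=  -  5690366 = -  2^1*11^1*71^1*3643^1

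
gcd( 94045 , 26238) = 1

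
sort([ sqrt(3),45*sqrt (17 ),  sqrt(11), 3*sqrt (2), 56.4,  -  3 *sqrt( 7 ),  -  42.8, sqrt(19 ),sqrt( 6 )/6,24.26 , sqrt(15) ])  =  [ - 42.8,-3*sqrt(7 ),sqrt( 6)/6, sqrt (3),sqrt( 11) , sqrt(15), 3*sqrt(2),sqrt(19 ),  24.26,56.4, 45*sqrt (17)]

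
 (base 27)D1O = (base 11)7182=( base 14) 3688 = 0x2538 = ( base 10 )9528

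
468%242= 226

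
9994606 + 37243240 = 47237846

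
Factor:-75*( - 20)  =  2^2*3^1*5^3=1500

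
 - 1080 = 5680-6760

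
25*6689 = 167225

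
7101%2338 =87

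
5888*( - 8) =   -  47104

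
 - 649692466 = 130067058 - 779759524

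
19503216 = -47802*( -408 ) 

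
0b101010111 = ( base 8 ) 527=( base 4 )11113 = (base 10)343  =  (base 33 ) ad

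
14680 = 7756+6924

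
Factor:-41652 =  - 2^2 * 3^2*13^1 *89^1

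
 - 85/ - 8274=85/8274 = 0.01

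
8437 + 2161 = 10598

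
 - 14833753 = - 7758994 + - 7074759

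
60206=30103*2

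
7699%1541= 1535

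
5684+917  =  6601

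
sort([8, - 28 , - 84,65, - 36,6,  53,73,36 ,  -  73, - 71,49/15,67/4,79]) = [-84,- 73, - 71, - 36, - 28,49/15,6, 8, 67/4,36, 53,65,73,79 ]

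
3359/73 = 46 + 1/73  =  46.01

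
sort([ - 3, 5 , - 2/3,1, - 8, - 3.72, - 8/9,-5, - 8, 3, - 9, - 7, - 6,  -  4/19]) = [ - 9, - 8,-8, - 7, - 6, - 5, - 3.72  , - 3,  -  8/9, - 2/3, - 4/19, 1,3,  5]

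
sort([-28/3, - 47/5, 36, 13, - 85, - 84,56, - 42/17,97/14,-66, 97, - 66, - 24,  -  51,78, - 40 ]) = [ - 85, - 84,- 66, - 66 , - 51, - 40, - 24,-47/5, - 28/3, - 42/17, 97/14,  13,  36,56,78, 97]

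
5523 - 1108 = 4415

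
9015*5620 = 50664300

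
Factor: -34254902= - 2^1*11^1*1557041^1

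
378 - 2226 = - 1848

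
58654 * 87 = 5102898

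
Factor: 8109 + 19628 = 27737^1 = 27737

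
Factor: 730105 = 5^1*146021^1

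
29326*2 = 58652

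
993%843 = 150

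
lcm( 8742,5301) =498294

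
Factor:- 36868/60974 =-26/43=- 2^1*13^1*43^( - 1) 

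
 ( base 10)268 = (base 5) 2033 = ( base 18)eg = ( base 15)12d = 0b100001100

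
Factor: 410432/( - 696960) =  - 2^( - 1)*3^ (  -  2 ) *5^ ( - 1)*53^1 = - 53/90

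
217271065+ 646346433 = 863617498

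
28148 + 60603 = 88751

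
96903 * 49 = 4748247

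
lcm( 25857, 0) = 0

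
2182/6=363 + 2/3 = 363.67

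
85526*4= 342104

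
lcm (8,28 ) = 56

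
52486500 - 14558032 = 37928468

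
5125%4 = 1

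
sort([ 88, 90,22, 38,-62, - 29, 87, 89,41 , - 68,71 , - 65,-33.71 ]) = [-68,-65,-62, - 33.71, - 29, 22, 38,  41,71, 87,88,89, 90] 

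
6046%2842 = 362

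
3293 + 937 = 4230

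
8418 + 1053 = 9471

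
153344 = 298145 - 144801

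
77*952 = 73304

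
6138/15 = 2046/5 = 409.20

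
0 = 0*10814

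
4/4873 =4/4873 = 0.00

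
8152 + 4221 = 12373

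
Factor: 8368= 2^4*523^1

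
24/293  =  24/293 = 0.08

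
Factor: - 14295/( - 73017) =3^( - 1)*5^1*7^( - 1 )*19^( - 1)*61^(-1)*953^1 = 4765/24339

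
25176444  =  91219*276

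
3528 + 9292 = 12820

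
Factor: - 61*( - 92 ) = 2^2*23^1*61^1=5612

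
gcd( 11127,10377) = 3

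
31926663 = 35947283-4020620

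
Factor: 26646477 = 3^1*11^1 * 13^1*179^1*347^1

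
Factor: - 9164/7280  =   - 2^( - 2 )*5^( - 1 )*7^ ( - 1)*13^( -1 ) *29^1*79^1 = - 2291/1820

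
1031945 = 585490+446455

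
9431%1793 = 466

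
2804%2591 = 213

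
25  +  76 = 101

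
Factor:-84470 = -2^1*5^1*8447^1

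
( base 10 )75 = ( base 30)2F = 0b1001011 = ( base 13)5A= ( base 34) 27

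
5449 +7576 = 13025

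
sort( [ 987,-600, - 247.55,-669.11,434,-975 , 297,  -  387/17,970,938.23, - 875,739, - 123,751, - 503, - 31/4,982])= [ - 975,-875, - 669.11, - 600, - 503,-247.55 ,- 123, - 387/17, - 31/4,  297, 434, 739,751,  938.23,970, 982,987 ] 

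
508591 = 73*6967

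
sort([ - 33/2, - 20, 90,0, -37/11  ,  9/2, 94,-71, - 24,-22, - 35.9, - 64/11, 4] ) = [ -71, - 35.9, - 24, - 22,  -  20,- 33/2, - 64/11, - 37/11 , 0, 4, 9/2, 90,94]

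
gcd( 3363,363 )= 3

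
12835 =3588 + 9247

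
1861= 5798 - 3937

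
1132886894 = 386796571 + 746090323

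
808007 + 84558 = 892565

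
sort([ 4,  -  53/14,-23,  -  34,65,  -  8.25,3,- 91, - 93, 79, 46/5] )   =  [  -  93, - 91,-34,-23,  -  8.25, - 53/14,3,4,46/5, 65 , 79 ] 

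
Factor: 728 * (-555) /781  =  -404040/781 = - 2^3*3^1 * 5^1*7^1*11^ (-1 ) * 13^1*37^1*71^( - 1 ) 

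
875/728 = 1 + 21/104=   1.20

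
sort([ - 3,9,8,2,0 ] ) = [ - 3, 0,2, 8,9]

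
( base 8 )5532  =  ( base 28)3JM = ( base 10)2906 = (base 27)3QH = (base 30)36q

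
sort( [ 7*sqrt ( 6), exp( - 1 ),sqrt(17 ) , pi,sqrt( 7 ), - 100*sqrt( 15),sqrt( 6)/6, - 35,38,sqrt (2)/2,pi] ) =[ - 100*sqrt ( 15),  -  35 , exp( - 1 ),sqrt( 6 )/6,sqrt ( 2 )/2,sqrt(7 ),pi,pi, sqrt( 17),7*sqrt( 6), 38]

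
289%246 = 43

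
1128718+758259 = 1886977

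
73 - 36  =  37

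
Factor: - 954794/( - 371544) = 477397/185772 = 2^( - 2 )*3^( - 1) *79^1*113^( - 1)*137^( - 1 ) * 6043^1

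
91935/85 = 18387/17  =  1081.59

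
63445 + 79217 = 142662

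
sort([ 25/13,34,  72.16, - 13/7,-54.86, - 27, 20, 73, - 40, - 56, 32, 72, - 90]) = [ - 90, - 56, - 54.86, - 40, - 27 , - 13/7, 25/13,20 , 32, 34, 72, 72.16,73]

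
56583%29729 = 26854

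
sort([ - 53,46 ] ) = [ - 53,46] 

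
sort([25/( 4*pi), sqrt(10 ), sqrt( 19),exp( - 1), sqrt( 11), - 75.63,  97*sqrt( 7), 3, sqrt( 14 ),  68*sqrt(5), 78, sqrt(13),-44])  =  [ - 75.63, - 44,exp ( - 1) , 25/( 4*pi ),3,  sqrt(10 ),sqrt( 11), sqrt( 13) , sqrt( 14), sqrt(19), 78, 68*sqrt( 5), 97*sqrt (7)]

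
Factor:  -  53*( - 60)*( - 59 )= - 187620 =- 2^2*3^1*5^1*53^1 * 59^1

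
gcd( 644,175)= 7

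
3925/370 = 10+45/74 = 10.61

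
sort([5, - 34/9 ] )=[ - 34/9,5] 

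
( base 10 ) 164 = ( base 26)68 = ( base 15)AE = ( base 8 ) 244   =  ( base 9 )202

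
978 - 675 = 303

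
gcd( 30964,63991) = 1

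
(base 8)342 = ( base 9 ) 271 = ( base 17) d5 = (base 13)145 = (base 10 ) 226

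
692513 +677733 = 1370246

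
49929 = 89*561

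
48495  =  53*915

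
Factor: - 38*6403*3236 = -2^3*19^2 * 337^1*809^1 = - 787364104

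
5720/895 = 1144/179 = 6.39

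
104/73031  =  104/73031 = 0.00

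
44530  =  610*73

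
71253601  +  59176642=130430243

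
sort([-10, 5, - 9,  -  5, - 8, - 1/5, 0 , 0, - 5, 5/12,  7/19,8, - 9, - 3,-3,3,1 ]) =[ - 10,-9, - 9, - 8, - 5, - 5,- 3,-3, - 1/5, 0,0, 7/19 , 5/12, 1,3, 5, 8]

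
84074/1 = 84074 = 84074.00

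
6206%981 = 320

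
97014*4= 388056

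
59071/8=59071/8 =7383.88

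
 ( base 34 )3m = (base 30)44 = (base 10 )124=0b1111100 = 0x7c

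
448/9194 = 224/4597 = 0.05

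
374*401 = 149974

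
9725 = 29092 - 19367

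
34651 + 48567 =83218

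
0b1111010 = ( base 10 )122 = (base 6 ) 322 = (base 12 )a2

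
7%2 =1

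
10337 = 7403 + 2934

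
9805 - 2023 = 7782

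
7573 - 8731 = -1158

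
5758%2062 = 1634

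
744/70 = 372/35 =10.63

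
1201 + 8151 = 9352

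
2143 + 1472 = 3615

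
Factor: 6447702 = 2^1*3^1*1074617^1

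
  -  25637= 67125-92762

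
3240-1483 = 1757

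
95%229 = 95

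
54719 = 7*7817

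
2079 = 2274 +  - 195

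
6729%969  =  915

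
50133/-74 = - 678+39/74 = -  677.47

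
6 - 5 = 1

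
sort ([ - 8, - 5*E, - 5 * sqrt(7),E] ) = [  -  5*E ,-5*sqrt( 7), - 8,E]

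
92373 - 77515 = 14858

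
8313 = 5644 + 2669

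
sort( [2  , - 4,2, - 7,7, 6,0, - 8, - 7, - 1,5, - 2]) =[-8,-7,-7,-4,-2, - 1,0, 2,2, 5,6,7]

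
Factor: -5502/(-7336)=2^(-2 )*3^1 = 3/4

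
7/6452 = 7/6452 = 0.00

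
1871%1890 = 1871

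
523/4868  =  523/4868  =  0.11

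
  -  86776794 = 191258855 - 278035649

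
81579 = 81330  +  249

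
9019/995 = 9019/995 = 9.06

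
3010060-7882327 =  - 4872267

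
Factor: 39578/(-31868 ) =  - 77/62 = -2^( - 1 )*7^1*11^1*31^( - 1)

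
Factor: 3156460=2^2*5^1*157823^1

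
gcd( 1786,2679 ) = 893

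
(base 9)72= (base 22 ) 2L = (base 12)55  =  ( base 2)1000001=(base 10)65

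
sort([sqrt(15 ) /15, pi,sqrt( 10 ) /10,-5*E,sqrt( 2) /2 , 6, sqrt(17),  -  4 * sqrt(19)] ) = [ - 4*sqrt ( 19), -5 * E , sqrt(15) /15,  sqrt (10 ) /10, sqrt( 2 ) /2, pi, sqrt ( 17), 6 ]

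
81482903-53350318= 28132585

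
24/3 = 8 = 8.00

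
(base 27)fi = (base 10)423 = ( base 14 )223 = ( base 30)e3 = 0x1A7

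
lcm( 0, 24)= 0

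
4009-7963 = -3954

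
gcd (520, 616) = 8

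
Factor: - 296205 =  - 3^1*5^1*7^2 * 13^1*31^1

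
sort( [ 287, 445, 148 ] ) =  [ 148,  287,  445 ]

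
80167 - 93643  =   - 13476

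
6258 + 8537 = 14795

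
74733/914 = 81+699/914= 81.76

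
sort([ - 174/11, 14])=[-174/11,14 ]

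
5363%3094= 2269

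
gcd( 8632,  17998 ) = 2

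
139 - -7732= 7871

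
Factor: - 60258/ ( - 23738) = 3^1*11^1*13^ ( - 1) =33/13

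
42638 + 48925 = 91563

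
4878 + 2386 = 7264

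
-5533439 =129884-5663323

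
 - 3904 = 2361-6265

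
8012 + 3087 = 11099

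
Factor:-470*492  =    -  231240=- 2^3*3^1*5^1*41^1*47^1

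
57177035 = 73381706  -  16204671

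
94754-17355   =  77399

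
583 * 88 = 51304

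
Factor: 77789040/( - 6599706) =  - 12964840/1099951 = -2^3*5^1*7^1 * 17^( - 1)*19^1*89^( - 1)*727^( - 1 )*2437^1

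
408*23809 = 9714072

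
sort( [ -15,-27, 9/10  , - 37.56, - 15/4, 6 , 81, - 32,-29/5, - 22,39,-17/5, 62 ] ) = [ - 37.56, - 32, - 27,  -  22, - 15,-29/5,-15/4, - 17/5, 9/10,6,39, 62,81 ] 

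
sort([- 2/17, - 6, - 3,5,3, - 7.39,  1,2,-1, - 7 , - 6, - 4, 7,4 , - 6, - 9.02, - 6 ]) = [ - 9.02, - 7.39, - 7,-6,-6,  -  6, - 6,-4, -3, - 1, - 2/17,1,2 , 3, 4,5, 7]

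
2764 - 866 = 1898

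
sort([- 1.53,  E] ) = [-1.53, E]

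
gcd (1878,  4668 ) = 6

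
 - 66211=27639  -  93850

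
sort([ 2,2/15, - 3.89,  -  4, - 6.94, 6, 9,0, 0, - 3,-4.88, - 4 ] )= [ - 6.94, - 4.88,-4,-4,  -  3.89, - 3,  0, 0, 2/15,2 , 6, 9 ] 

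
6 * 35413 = 212478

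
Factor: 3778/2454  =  1889/1227 = 3^(-1 )*409^( - 1)*1889^1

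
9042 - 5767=3275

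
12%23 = 12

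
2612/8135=2612/8135 = 0.32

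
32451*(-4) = - 129804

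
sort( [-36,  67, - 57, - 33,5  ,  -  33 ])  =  [ - 57, - 36 ,- 33, - 33, 5,67 ] 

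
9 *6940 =62460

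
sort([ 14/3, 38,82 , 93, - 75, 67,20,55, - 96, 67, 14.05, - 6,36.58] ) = [ - 96, - 75, - 6, 14/3, 14.05, 20,  36.58, 38  ,  55, 67, 67, 82 , 93 ]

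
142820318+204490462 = 347310780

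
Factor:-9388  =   -2^2 *2347^1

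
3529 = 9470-5941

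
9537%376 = 137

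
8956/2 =4478 = 4478.00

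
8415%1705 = 1595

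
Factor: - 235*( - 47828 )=2^2*5^1*11^1*47^1*1087^1 = 11239580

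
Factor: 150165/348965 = 3^2*47^1 *983^ (  -  1 ) = 423/983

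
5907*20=118140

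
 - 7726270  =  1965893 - 9692163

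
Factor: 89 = 89^1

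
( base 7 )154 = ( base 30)2s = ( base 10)88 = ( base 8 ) 130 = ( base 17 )53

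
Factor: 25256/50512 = 2^( - 1) = 1/2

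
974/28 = 34+11/14 = 34.79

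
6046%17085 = 6046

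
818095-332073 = 486022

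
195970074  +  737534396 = 933504470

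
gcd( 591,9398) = 1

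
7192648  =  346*20788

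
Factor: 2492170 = 2^1*5^1*249217^1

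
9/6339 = 3/2113= 0.00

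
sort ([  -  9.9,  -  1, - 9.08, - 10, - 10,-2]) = [ - 10, - 10,-9.9, - 9.08,-2, - 1]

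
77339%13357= 10554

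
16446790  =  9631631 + 6815159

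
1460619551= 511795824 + 948823727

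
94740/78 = 1214 + 8/13 = 1214.62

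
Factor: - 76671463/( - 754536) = 2^(-3 ) * 3^(  -  1)*11^1 * 31^2 * 149^ (  -  1)*211^(-1)*7253^1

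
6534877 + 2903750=9438627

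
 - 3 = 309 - 312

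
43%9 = 7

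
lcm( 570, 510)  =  9690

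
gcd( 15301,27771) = 1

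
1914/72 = 319/12 = 26.58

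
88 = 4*22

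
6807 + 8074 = 14881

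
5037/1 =5037 = 5037.00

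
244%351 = 244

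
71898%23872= 282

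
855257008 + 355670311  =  1210927319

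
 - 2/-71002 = 1/35501 = 0.00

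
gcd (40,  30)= 10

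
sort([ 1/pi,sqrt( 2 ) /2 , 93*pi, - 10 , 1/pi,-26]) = [-26, - 10, 1/pi, 1/pi,sqrt( 2)/2 , 93*pi ]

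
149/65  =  2 + 19/65  =  2.29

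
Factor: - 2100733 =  - 2100733^1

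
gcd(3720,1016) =8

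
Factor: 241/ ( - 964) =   -  1/4= -2^ ( - 2 ) 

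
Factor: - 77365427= - 173^1*337^1*1327^1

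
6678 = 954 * 7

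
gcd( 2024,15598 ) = 22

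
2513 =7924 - 5411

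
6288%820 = 548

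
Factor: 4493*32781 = 3^1* 7^2*223^1*4493^1 = 147285033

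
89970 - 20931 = 69039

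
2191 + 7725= 9916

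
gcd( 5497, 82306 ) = 1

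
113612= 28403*4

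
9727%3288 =3151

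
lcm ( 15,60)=60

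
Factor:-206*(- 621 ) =2^1 * 3^3 * 23^1*103^1 = 127926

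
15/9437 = 15/9437 =0.00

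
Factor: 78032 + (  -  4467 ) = 73565 = 5^1*14713^1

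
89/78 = 89/78 = 1.14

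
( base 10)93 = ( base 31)30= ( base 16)5D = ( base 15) 63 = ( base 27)3C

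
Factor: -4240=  - 2^4 * 5^1*53^1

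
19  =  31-12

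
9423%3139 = 6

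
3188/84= 797/21=   37.95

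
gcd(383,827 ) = 1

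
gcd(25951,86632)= 1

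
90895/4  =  90895/4=   22723.75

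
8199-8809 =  - 610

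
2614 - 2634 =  - 20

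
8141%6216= 1925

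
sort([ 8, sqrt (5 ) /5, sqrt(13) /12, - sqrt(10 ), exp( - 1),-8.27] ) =[ - 8.27, - sqrt(10), sqrt ( 13)/12, exp ( - 1 ), sqrt(5 ) /5, 8 ]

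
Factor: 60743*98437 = 5979358691=19^1*23^1*139^1 * 173^1 * 569^1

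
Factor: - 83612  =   - 2^2*20903^1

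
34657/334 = 34657/334 = 103.76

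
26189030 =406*64505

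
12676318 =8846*1433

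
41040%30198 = 10842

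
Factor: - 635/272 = -2^( - 4 )*5^1*17^( - 1 )*127^1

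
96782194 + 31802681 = 128584875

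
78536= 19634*4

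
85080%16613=2015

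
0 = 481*0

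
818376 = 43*19032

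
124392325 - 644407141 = -520014816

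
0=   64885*0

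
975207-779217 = 195990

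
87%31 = 25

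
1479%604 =271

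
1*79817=79817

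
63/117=7/13 = 0.54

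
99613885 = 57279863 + 42334022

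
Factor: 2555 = 5^1*7^1*73^1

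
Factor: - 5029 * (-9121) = 45869509=7^1*  47^1*107^1*1303^1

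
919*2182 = 2005258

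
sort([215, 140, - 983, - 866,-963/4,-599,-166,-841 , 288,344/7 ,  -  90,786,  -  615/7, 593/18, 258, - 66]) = [ - 983 , - 866, - 841, - 599,-963/4, - 166 , - 90,-615/7, - 66, 593/18,344/7, 140, 215, 258, 288,786]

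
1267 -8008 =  - 6741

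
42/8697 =14/2899 = 0.00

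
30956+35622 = 66578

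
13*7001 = 91013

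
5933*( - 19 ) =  - 112727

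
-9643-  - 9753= 110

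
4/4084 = 1/1021 = 0.00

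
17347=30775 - 13428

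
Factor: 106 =2^1*53^1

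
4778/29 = 4778/29  =  164.76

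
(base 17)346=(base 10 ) 941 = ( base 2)1110101101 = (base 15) 42b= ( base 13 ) 575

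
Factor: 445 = 5^1* 89^1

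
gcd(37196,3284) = 4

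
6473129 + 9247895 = 15721024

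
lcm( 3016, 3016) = 3016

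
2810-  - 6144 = 8954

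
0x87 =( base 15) 90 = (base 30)4F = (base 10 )135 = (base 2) 10000111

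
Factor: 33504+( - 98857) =- 65353 = - 65353^1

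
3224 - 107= 3117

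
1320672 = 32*41271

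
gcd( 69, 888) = 3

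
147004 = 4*36751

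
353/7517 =353/7517  =  0.05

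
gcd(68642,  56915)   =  1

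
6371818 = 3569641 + 2802177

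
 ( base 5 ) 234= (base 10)69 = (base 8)105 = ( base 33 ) 23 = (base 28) 2d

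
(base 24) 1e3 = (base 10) 915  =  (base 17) 32e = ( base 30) 10F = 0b1110010011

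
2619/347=2619/347 = 7.55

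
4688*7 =32816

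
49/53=49/53  =  0.92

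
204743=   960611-755868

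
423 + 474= 897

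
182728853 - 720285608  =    -  537556755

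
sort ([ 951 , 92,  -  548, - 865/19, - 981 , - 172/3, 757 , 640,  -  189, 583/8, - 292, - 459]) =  [ - 981, - 548,-459, - 292, - 189, - 172/3, - 865/19, 583/8,92,  640, 757 , 951]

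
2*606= 1212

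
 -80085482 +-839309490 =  - 919394972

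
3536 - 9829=-6293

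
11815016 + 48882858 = 60697874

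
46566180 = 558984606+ - 512418426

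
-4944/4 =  - 1236= - 1236.00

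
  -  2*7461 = - 14922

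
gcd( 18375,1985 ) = 5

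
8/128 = 1/16 = 0.06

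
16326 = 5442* 3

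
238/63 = 3 + 7/9 = 3.78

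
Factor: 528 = 2^4*3^1*11^1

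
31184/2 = 15592= 15592.00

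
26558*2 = 53116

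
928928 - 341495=587433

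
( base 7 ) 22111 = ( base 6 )41401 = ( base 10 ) 5545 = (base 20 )DH5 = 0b1010110101001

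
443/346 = 443/346 = 1.28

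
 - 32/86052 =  - 8/21513= - 0.00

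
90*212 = 19080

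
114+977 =1091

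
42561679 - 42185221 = 376458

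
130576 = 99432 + 31144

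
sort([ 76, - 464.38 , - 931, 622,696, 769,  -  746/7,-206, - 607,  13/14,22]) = [ - 931, - 607, - 464.38, - 206,- 746/7 , 13/14, 22, 76, 622, 696, 769 ] 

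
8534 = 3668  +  4866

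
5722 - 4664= 1058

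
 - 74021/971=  - 74021/971 =- 76.23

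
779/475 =1  +  16/25 = 1.64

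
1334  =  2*667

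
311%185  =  126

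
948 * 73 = 69204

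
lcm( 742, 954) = 6678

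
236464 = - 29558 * ( - 8)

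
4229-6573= - 2344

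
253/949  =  253/949 = 0.27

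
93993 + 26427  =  120420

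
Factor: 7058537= 7058537^1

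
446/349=1 + 97/349=1.28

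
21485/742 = 28+709/742  =  28.96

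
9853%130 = 103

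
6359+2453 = 8812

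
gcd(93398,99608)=2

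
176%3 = 2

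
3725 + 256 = 3981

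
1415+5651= 7066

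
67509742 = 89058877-21549135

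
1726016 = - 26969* (-64 )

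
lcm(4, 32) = 32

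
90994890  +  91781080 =182775970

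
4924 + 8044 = 12968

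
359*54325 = 19502675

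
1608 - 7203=-5595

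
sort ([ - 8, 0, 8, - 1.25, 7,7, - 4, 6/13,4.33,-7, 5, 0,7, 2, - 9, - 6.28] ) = [ -9 , - 8,-7, - 6.28, - 4, - 1.25,0, 0,6/13, 2,4.33,5,  7, 7, 7,8]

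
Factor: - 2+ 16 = 14  =  2^1*7^1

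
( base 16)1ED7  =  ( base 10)7895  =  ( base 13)3794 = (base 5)223040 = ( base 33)788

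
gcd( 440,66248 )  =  8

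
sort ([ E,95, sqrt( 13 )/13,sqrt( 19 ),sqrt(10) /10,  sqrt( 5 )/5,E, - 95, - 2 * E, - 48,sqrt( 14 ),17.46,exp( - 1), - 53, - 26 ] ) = [ - 95, -53, - 48, - 26, - 2 *E,sqrt( 13)/13,sqrt( 10 )/10, exp( - 1 ),sqrt( 5)/5, E,E,sqrt ( 14),sqrt( 19),17.46,95]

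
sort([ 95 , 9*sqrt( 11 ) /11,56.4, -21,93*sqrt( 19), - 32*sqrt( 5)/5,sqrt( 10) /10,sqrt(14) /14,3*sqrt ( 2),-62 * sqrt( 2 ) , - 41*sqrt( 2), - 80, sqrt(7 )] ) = [ - 62 * sqrt( 2 ) ,-80,-41*sqrt( 2 ),-21, -32*sqrt( 5 ) /5,sqrt( 14 )/14,sqrt( 10)/10, sqrt (7 ), 9*sqrt(11) /11, 3*sqrt( 2 ),56.4, 95,93*sqrt( 19 )] 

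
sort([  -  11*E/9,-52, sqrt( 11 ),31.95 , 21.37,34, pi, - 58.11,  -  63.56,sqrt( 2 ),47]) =[-63.56,  -  58.11, - 52,-11*E/9,sqrt( 2),  pi,sqrt( 11),21.37, 31.95,  34, 47]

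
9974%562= 420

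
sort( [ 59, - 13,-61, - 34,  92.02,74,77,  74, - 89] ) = [ - 89,-61, - 34, - 13, 59, 74, 74,  77, 92.02] 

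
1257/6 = 419/2 = 209.50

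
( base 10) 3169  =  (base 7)12145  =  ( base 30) 3FJ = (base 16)c61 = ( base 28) 415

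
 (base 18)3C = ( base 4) 1002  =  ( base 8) 102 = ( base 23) 2K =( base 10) 66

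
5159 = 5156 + 3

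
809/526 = 809/526= 1.54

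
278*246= 68388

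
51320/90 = 5132/9  =  570.22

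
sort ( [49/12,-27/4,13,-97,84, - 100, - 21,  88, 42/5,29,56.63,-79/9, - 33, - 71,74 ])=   [-100,-97,-71, - 33, - 21,-79/9,-27/4,49/12,42/5,13,29 , 56.63,  74,84,88 ] 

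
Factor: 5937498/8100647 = 2^1 * 3^2*7^1*131^( - 1 ) * 47123^1*61837^(- 1 )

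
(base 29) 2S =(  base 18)4E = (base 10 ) 86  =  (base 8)126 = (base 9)105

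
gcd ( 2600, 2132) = 52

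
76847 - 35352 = 41495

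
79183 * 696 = 55111368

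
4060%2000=60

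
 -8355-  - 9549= 1194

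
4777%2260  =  257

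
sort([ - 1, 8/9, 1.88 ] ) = [- 1,8/9, 1.88 ] 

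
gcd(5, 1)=1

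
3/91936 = 3/91936= 0.00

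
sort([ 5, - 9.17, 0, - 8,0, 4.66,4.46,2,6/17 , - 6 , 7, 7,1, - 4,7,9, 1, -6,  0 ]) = [ - 9.17, - 8, - 6, - 6, - 4,0,0,0,6/17,  1,  1,2 , 4.46,4.66,5,7,7,7,9] 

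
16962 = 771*22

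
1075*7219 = 7760425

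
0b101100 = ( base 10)44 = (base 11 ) 40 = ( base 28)1g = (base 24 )1k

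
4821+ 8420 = 13241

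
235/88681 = 235/88681 = 0.00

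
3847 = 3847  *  1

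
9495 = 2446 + 7049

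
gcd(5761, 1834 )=7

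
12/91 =12/91 = 0.13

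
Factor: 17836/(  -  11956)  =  -91/61 = - 7^1*13^1*61^(  -  1)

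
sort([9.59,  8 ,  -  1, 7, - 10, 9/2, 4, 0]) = [ - 10, - 1, 0, 4, 9/2, 7, 8, 9.59]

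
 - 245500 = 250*(  -  982)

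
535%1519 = 535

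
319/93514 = 319/93514  =  0.00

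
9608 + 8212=17820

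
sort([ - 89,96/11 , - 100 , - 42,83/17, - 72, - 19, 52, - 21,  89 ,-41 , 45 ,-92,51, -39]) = [ -100, - 92, - 89,-72 , -42, - 41 , - 39, - 21,  -  19,83/17,96/11 , 45,51, 52,89]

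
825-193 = 632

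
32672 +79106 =111778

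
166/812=83/406=0.20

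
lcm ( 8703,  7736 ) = 69624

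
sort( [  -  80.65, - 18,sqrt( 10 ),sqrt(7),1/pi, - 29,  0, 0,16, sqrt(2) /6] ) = [- 80.65, -29, - 18,0 , 0,sqrt( 2)/6,1/pi,sqrt ( 7),sqrt(10 ), 16 ] 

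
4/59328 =1/14832 = 0.00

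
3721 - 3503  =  218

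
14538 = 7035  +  7503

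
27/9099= 1/337 =0.00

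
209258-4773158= -4563900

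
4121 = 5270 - 1149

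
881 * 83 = 73123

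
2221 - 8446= - 6225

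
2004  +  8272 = 10276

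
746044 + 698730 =1444774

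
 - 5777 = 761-6538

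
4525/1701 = 2 + 1123/1701  =  2.66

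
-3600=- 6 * 600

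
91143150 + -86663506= 4479644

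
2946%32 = 2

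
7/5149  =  7/5149 = 0.00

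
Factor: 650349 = 3^4*7^1*31^1 * 37^1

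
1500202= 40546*37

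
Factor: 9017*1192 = 2^3 * 71^1*127^1*149^1 = 10748264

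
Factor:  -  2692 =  - 2^2*673^1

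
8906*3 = 26718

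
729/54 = 13 + 1/2 = 13.50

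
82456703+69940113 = 152396816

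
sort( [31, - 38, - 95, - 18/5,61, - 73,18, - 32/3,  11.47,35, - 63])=[ - 95, - 73, - 63, - 38, - 32/3,-18/5,11.47, 18, 31, 35,61]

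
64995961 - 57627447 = 7368514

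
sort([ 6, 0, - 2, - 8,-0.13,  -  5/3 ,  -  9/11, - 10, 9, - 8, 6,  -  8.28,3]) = [ - 10,- 8.28, - 8,  -  8, - 2,- 5/3,-9/11,- 0.13,0,3,6, 6, 9]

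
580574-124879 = 455695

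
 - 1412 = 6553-7965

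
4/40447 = 4/40447= 0.00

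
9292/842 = 4646/421=11.04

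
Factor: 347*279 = 3^2*31^1*347^1  =  96813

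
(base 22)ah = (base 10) 237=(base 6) 1033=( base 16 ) ed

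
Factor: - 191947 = -7^1 * 17^1 * 1613^1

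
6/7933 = 6/7933 = 0.00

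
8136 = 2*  4068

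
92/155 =92/155 = 0.59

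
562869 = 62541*9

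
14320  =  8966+5354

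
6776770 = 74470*91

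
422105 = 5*84421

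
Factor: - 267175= - 5^2*10687^1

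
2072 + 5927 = 7999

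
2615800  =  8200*319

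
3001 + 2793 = 5794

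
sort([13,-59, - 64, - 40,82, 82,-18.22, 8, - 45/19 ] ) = [ - 64, - 59, - 40, - 18.22,-45/19,8,  13,82 , 82 ] 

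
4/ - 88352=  - 1/22088 = - 0.00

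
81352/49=81352/49  =  1660.24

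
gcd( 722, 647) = 1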